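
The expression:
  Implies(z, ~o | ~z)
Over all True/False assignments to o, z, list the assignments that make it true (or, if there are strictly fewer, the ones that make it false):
is false only for:
  o=True, z=True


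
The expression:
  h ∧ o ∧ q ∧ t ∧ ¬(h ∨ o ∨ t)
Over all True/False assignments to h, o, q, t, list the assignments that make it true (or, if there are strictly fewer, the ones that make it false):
is never true.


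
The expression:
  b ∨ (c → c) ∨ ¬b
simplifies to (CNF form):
True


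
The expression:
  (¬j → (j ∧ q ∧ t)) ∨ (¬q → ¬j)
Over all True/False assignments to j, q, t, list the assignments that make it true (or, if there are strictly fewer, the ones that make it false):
is always true.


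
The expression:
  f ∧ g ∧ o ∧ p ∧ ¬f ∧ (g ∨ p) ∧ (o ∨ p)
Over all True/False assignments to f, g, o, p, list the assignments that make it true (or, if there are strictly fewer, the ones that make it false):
is never true.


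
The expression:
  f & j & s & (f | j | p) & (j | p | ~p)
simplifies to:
f & j & s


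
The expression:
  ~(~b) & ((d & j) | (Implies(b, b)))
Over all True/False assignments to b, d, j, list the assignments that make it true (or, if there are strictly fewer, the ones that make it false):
is true only for:
  b=True, d=False, j=False;
  b=True, d=False, j=True;
  b=True, d=True, j=False;
  b=True, d=True, j=True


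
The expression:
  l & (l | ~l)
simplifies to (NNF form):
l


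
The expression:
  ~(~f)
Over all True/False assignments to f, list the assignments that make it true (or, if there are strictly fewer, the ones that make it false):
is true only for:
  f=True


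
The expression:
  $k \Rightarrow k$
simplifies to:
$\text{True}$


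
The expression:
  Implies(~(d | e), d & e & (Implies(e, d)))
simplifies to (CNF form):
d | e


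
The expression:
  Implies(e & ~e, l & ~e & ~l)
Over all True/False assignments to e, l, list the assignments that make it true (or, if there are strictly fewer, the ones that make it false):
is always true.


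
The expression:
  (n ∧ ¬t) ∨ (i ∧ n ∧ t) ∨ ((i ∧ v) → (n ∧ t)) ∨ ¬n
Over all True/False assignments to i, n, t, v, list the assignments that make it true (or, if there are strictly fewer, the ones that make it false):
is always true.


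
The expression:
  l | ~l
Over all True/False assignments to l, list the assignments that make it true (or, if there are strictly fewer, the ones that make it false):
is always true.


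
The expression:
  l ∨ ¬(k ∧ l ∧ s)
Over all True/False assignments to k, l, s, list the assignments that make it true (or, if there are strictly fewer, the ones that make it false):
is always true.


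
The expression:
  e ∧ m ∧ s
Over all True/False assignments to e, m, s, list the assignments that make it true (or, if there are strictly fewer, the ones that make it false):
is true only for:
  e=True, m=True, s=True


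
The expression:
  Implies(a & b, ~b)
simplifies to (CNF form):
~a | ~b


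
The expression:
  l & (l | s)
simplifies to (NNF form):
l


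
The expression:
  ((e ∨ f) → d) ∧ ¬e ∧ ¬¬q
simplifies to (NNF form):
q ∧ ¬e ∧ (d ∨ ¬f)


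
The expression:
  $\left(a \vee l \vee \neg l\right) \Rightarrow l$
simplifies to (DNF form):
$l$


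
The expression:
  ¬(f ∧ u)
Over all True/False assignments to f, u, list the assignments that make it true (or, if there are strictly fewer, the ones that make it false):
is false only for:
  f=True, u=True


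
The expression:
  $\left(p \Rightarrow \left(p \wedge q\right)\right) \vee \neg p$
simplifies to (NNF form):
$q \vee \neg p$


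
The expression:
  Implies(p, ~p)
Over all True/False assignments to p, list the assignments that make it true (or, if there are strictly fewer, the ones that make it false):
is true only for:
  p=False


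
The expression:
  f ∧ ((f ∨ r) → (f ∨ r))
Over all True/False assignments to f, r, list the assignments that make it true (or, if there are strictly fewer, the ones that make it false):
is true only for:
  f=True, r=False;
  f=True, r=True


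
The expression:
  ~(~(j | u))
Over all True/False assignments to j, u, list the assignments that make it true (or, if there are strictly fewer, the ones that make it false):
is false only for:
  j=False, u=False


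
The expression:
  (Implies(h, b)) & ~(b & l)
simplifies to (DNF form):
(b & ~l) | (~b & ~h)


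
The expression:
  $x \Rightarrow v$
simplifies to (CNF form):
$v \vee \neg x$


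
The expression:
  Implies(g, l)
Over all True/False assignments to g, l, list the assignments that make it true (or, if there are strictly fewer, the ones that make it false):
is false only for:
  g=True, l=False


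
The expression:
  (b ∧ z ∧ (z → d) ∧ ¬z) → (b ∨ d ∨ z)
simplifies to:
True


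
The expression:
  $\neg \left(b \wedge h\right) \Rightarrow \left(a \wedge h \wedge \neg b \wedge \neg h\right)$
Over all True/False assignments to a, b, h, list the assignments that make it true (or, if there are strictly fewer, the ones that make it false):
is true only for:
  a=False, b=True, h=True;
  a=True, b=True, h=True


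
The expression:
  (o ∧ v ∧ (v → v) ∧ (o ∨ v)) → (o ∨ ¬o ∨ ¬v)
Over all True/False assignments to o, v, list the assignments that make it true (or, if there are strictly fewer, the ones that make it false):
is always true.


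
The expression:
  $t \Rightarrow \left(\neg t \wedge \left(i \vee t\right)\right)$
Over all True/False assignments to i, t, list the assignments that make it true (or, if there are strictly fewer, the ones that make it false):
is true only for:
  i=False, t=False;
  i=True, t=False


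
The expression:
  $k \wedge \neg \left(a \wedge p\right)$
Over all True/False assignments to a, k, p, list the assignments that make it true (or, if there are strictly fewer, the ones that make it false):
is true only for:
  a=False, k=True, p=False;
  a=False, k=True, p=True;
  a=True, k=True, p=False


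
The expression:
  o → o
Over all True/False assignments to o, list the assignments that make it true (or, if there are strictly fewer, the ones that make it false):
is always true.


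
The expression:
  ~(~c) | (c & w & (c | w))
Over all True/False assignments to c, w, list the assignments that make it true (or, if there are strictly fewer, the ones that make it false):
is true only for:
  c=True, w=False;
  c=True, w=True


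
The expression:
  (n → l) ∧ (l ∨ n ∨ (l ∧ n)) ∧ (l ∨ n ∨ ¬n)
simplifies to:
l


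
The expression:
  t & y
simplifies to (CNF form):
t & y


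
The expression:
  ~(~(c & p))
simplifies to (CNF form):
c & p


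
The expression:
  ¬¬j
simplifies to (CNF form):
j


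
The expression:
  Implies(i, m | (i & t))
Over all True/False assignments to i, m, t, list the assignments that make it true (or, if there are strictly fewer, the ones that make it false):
is false only for:
  i=True, m=False, t=False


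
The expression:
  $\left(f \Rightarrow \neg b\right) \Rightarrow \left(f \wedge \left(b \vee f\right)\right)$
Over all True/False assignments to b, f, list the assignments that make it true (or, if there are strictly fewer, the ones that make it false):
is true only for:
  b=False, f=True;
  b=True, f=True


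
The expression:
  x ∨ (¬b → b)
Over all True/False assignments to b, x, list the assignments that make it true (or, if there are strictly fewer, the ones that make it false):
is false only for:
  b=False, x=False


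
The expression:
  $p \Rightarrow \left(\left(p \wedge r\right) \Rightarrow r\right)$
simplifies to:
$\text{True}$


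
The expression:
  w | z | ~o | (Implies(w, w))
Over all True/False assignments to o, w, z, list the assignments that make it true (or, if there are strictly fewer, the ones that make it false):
is always true.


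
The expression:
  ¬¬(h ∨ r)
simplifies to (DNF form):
h ∨ r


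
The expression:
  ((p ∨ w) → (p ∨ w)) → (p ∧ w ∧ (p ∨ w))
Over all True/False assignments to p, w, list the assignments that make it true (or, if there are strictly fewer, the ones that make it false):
is true only for:
  p=True, w=True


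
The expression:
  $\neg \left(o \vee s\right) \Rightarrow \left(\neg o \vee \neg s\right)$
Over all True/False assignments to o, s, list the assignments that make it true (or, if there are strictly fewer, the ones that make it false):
is always true.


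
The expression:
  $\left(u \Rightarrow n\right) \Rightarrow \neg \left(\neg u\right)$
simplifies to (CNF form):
$u$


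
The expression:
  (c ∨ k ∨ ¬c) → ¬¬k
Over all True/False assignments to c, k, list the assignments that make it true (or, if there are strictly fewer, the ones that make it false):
is true only for:
  c=False, k=True;
  c=True, k=True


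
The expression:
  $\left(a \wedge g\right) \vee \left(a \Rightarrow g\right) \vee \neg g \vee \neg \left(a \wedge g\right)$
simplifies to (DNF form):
$\text{True}$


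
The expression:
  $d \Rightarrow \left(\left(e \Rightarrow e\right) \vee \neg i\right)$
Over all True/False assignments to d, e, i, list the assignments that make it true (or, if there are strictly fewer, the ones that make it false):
is always true.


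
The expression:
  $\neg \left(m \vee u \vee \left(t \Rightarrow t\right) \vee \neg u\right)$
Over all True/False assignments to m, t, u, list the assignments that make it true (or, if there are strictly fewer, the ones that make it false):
is never true.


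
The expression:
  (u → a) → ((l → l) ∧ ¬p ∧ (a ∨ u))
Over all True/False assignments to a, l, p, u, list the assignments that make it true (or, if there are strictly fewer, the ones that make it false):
is true only for:
  a=False, l=False, p=False, u=True;
  a=False, l=False, p=True, u=True;
  a=False, l=True, p=False, u=True;
  a=False, l=True, p=True, u=True;
  a=True, l=False, p=False, u=False;
  a=True, l=False, p=False, u=True;
  a=True, l=True, p=False, u=False;
  a=True, l=True, p=False, u=True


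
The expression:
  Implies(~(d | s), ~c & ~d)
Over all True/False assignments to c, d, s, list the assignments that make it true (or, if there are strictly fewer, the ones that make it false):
is false only for:
  c=True, d=False, s=False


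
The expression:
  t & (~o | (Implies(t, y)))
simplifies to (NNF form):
t & (y | ~o)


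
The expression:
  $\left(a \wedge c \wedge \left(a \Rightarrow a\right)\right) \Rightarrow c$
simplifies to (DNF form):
$\text{True}$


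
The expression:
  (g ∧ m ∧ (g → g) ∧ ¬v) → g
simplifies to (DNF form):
True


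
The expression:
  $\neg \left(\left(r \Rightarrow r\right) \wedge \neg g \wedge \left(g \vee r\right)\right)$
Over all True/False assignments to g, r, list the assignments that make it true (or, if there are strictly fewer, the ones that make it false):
is false only for:
  g=False, r=True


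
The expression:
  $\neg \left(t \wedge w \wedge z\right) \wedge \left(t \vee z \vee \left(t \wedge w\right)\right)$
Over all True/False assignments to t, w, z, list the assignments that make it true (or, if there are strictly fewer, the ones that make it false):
is false only for:
  t=False, w=False, z=False;
  t=False, w=True, z=False;
  t=True, w=True, z=True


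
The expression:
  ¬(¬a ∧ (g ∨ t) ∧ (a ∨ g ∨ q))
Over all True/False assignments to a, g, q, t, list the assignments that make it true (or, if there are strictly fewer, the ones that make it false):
is false only for:
  a=False, g=False, q=True, t=True;
  a=False, g=True, q=False, t=False;
  a=False, g=True, q=False, t=True;
  a=False, g=True, q=True, t=False;
  a=False, g=True, q=True, t=True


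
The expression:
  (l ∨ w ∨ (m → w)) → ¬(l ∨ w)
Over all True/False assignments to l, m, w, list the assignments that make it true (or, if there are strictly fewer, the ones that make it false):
is true only for:
  l=False, m=False, w=False;
  l=False, m=True, w=False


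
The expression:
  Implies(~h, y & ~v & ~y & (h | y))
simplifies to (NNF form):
h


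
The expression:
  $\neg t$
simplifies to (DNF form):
$\neg t$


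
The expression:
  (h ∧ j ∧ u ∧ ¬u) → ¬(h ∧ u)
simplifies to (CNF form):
True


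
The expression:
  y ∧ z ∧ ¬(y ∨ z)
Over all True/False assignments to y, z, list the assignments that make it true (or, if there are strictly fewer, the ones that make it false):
is never true.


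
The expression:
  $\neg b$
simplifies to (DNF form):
$\neg b$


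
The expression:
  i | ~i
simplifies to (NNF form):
True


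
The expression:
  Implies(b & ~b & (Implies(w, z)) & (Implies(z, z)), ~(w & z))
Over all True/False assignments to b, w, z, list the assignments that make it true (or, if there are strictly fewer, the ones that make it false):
is always true.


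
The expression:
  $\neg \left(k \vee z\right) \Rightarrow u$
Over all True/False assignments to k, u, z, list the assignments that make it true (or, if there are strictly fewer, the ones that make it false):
is false only for:
  k=False, u=False, z=False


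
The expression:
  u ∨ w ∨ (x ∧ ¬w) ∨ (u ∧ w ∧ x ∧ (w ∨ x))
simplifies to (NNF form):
u ∨ w ∨ x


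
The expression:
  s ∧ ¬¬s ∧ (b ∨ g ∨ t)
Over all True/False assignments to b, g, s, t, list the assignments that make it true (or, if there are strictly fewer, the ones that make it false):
is true only for:
  b=False, g=False, s=True, t=True;
  b=False, g=True, s=True, t=False;
  b=False, g=True, s=True, t=True;
  b=True, g=False, s=True, t=False;
  b=True, g=False, s=True, t=True;
  b=True, g=True, s=True, t=False;
  b=True, g=True, s=True, t=True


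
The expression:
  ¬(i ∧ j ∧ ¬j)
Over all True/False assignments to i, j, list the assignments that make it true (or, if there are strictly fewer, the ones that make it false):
is always true.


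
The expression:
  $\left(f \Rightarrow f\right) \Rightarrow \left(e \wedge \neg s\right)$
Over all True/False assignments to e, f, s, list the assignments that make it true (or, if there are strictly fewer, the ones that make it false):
is true only for:
  e=True, f=False, s=False;
  e=True, f=True, s=False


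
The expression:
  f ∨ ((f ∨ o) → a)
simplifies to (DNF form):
a ∨ f ∨ ¬o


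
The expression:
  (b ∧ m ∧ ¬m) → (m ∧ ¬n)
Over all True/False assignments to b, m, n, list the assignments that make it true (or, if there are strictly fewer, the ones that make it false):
is always true.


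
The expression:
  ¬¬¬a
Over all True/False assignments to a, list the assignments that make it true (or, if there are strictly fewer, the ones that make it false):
is true only for:
  a=False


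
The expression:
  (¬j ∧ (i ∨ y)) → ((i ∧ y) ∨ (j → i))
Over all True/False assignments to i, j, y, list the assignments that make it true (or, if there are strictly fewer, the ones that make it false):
is always true.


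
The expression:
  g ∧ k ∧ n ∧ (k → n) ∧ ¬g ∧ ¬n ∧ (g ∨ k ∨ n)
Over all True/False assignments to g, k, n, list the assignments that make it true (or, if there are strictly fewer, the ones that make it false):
is never true.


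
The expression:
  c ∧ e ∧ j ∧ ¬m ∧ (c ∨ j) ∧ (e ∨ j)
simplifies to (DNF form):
c ∧ e ∧ j ∧ ¬m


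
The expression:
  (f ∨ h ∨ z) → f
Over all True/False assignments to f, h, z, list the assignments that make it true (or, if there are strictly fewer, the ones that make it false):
is false only for:
  f=False, h=False, z=True;
  f=False, h=True, z=False;
  f=False, h=True, z=True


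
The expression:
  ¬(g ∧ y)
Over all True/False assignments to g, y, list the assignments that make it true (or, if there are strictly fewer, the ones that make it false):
is false only for:
  g=True, y=True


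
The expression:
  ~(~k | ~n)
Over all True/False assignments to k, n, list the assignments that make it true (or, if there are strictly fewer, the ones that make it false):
is true only for:
  k=True, n=True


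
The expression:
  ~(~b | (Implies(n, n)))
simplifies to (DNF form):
False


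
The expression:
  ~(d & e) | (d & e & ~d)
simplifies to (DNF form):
~d | ~e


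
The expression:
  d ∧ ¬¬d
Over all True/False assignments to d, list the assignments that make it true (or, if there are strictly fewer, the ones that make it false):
is true only for:
  d=True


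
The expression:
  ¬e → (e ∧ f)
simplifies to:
e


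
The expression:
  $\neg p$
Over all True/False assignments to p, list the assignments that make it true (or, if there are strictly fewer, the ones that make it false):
is true only for:
  p=False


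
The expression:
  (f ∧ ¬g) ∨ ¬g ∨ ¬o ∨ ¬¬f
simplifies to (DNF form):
f ∨ ¬g ∨ ¬o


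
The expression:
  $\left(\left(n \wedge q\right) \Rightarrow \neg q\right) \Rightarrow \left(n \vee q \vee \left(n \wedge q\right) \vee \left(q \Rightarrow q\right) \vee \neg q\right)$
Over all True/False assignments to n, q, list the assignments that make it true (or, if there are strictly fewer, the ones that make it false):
is always true.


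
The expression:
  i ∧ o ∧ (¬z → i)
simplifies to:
i ∧ o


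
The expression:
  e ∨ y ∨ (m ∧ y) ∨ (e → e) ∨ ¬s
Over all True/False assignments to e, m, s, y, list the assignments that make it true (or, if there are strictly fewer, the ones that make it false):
is always true.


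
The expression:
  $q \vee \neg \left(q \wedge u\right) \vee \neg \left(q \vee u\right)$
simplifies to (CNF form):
$\text{True}$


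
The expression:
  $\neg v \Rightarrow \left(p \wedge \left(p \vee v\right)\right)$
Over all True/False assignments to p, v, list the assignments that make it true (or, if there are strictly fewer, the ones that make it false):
is false only for:
  p=False, v=False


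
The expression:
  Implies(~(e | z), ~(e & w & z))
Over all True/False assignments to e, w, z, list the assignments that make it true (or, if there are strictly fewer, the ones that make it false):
is always true.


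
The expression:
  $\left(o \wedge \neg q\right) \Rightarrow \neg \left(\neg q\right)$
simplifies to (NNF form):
$q \vee \neg o$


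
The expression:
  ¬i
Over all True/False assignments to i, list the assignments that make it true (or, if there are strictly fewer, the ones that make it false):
is true only for:
  i=False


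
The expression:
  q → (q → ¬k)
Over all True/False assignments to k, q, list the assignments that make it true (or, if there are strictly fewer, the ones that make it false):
is false only for:
  k=True, q=True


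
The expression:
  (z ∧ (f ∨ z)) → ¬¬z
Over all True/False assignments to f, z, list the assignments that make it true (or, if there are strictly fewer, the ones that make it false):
is always true.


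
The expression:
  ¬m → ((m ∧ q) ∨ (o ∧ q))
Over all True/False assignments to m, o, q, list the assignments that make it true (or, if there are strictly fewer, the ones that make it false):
is false only for:
  m=False, o=False, q=False;
  m=False, o=False, q=True;
  m=False, o=True, q=False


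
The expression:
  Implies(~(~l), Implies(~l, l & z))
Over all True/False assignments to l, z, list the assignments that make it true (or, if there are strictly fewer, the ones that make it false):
is always true.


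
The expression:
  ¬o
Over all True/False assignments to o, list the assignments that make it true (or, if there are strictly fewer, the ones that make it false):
is true only for:
  o=False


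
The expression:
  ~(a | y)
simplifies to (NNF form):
~a & ~y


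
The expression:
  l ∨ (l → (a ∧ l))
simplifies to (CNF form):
True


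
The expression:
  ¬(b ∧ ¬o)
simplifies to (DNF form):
o ∨ ¬b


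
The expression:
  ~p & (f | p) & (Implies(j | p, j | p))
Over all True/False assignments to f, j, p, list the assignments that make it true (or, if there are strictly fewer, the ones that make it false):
is true only for:
  f=True, j=False, p=False;
  f=True, j=True, p=False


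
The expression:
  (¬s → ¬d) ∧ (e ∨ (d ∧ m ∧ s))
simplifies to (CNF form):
(d ∨ e) ∧ (e ∨ m) ∧ (s ∨ ¬d)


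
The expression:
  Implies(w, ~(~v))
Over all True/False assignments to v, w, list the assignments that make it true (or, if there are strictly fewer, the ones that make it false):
is false only for:
  v=False, w=True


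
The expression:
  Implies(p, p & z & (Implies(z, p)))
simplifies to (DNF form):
z | ~p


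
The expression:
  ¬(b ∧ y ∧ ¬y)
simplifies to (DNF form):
True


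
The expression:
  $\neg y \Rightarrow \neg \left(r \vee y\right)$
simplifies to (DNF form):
$y \vee \neg r$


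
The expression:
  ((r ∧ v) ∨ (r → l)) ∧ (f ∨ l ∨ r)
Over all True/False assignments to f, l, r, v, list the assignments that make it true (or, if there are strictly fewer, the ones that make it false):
is false only for:
  f=False, l=False, r=False, v=False;
  f=False, l=False, r=False, v=True;
  f=False, l=False, r=True, v=False;
  f=True, l=False, r=True, v=False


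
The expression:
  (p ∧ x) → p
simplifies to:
True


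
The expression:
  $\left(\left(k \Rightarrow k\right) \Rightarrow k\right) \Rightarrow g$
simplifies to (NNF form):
$g \vee \neg k$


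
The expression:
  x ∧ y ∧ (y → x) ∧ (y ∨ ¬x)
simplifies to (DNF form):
x ∧ y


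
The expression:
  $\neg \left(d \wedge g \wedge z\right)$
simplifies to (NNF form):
$\neg d \vee \neg g \vee \neg z$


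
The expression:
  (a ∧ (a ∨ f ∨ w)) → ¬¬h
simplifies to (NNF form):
h ∨ ¬a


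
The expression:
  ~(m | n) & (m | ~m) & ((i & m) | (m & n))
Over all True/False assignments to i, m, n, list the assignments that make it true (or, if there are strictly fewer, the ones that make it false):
is never true.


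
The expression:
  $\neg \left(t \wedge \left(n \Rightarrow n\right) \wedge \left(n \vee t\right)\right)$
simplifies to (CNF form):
$\neg t$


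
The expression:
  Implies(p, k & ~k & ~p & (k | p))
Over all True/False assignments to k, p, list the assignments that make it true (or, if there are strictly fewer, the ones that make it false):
is true only for:
  k=False, p=False;
  k=True, p=False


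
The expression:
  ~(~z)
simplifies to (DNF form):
z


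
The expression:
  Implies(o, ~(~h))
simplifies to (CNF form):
h | ~o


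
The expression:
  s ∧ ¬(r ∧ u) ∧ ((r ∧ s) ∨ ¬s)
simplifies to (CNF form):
r ∧ s ∧ ¬u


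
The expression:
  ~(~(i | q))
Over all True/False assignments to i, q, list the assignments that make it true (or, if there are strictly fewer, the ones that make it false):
is false only for:
  i=False, q=False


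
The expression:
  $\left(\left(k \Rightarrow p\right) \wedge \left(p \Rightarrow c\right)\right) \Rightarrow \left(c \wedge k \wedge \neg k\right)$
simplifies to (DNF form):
$\left(k \wedge \neg p\right) \vee \left(p \wedge \neg c\right)$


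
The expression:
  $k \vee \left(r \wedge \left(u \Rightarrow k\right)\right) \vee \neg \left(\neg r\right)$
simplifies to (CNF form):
$k \vee r$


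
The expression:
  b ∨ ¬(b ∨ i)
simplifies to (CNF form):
b ∨ ¬i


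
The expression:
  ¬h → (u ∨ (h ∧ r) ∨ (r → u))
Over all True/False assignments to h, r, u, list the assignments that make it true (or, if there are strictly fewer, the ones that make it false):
is false only for:
  h=False, r=True, u=False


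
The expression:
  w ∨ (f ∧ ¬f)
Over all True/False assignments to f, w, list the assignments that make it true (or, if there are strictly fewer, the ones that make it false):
is true only for:
  f=False, w=True;
  f=True, w=True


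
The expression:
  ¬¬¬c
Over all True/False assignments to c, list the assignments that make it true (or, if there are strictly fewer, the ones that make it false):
is true only for:
  c=False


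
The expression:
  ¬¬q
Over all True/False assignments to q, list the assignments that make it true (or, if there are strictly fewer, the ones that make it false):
is true only for:
  q=True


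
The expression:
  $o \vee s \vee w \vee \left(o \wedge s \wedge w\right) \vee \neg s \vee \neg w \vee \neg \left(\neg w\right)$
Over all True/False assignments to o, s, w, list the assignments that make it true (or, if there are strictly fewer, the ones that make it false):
is always true.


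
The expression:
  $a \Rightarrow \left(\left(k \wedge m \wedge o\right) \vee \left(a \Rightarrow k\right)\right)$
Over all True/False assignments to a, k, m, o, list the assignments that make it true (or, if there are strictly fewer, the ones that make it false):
is false only for:
  a=True, k=False, m=False, o=False;
  a=True, k=False, m=False, o=True;
  a=True, k=False, m=True, o=False;
  a=True, k=False, m=True, o=True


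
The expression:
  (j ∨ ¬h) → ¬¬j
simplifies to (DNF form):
h ∨ j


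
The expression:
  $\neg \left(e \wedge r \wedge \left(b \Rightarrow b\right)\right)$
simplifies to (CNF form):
$\neg e \vee \neg r$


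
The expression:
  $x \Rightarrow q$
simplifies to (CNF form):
$q \vee \neg x$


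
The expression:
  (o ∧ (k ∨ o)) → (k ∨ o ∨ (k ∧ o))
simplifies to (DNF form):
True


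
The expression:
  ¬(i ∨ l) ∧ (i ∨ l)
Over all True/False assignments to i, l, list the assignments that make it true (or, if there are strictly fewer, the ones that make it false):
is never true.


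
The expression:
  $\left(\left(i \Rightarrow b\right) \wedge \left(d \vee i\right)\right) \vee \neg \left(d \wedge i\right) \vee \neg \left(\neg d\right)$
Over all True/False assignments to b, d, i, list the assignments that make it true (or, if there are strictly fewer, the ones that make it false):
is always true.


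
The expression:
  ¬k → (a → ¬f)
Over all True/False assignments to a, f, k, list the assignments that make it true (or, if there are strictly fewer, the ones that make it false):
is false only for:
  a=True, f=True, k=False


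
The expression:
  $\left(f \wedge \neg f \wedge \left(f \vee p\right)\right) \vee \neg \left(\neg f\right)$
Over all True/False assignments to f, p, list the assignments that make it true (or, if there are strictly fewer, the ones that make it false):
is true only for:
  f=True, p=False;
  f=True, p=True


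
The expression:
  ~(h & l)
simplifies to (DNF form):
~h | ~l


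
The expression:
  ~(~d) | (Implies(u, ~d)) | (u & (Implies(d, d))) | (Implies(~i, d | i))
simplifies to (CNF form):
True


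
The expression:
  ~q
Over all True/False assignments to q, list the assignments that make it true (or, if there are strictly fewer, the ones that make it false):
is true only for:
  q=False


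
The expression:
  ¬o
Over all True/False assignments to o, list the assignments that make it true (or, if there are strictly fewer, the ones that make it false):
is true only for:
  o=False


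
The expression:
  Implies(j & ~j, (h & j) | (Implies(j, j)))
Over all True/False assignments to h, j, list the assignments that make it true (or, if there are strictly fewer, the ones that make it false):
is always true.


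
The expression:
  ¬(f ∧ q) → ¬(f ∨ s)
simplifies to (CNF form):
(f ∨ ¬s) ∧ (q ∨ ¬f)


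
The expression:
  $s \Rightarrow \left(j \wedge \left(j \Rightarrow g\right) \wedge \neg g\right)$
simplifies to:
$\neg s$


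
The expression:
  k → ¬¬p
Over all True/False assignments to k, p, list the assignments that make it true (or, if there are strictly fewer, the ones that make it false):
is false only for:
  k=True, p=False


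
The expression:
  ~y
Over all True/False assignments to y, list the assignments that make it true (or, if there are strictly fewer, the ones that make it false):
is true only for:
  y=False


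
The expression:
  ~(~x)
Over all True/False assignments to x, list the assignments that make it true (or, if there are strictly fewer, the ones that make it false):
is true only for:
  x=True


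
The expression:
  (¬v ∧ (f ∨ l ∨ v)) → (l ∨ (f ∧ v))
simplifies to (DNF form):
l ∨ v ∨ ¬f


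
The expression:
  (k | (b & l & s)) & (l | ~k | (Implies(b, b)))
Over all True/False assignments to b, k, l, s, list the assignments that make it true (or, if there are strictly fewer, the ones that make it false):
is false only for:
  b=False, k=False, l=False, s=False;
  b=False, k=False, l=False, s=True;
  b=False, k=False, l=True, s=False;
  b=False, k=False, l=True, s=True;
  b=True, k=False, l=False, s=False;
  b=True, k=False, l=False, s=True;
  b=True, k=False, l=True, s=False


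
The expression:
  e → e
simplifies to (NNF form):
True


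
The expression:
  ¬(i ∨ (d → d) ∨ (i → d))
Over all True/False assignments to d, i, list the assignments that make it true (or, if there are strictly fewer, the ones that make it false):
is never true.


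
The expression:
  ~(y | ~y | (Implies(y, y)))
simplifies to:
False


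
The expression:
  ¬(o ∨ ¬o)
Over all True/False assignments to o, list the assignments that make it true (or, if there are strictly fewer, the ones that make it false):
is never true.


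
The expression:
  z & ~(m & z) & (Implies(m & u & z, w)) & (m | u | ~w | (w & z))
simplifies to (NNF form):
z & ~m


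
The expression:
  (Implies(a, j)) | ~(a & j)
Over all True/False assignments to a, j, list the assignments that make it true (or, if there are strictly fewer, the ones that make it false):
is always true.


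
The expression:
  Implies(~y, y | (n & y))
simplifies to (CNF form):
y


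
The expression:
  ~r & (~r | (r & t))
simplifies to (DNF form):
~r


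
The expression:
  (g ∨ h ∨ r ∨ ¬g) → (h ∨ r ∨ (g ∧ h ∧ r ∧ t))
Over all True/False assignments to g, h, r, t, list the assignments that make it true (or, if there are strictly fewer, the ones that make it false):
is false only for:
  g=False, h=False, r=False, t=False;
  g=False, h=False, r=False, t=True;
  g=True, h=False, r=False, t=False;
  g=True, h=False, r=False, t=True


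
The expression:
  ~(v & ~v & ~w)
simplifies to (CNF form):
True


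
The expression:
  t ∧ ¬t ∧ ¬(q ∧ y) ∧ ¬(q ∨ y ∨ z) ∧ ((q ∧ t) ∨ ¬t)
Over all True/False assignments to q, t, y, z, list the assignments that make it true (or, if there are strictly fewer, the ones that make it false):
is never true.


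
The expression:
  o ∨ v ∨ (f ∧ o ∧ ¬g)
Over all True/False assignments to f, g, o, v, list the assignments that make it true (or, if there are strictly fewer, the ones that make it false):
is false only for:
  f=False, g=False, o=False, v=False;
  f=False, g=True, o=False, v=False;
  f=True, g=False, o=False, v=False;
  f=True, g=True, o=False, v=False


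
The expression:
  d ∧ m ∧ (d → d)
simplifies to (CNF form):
d ∧ m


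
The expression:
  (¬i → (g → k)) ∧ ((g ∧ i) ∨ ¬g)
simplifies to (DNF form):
i ∨ ¬g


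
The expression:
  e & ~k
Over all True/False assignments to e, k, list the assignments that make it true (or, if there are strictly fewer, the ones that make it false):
is true only for:
  e=True, k=False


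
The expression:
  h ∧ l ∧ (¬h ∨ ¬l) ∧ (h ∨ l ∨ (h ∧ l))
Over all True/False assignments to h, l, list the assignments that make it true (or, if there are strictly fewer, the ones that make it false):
is never true.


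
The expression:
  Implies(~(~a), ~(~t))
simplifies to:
t | ~a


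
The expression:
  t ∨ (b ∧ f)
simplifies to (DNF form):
t ∨ (b ∧ f)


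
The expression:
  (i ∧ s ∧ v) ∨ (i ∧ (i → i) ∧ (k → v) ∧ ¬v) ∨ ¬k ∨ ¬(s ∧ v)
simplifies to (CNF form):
i ∨ ¬k ∨ ¬s ∨ ¬v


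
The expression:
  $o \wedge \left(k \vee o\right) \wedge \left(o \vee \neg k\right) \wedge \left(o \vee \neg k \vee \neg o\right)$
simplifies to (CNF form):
$o$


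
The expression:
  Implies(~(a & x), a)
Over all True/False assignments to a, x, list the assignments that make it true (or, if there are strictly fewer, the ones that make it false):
is true only for:
  a=True, x=False;
  a=True, x=True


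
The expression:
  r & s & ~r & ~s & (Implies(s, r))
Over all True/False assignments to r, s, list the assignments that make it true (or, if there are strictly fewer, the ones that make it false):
is never true.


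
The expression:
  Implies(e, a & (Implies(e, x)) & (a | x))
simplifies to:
~e | (a & x)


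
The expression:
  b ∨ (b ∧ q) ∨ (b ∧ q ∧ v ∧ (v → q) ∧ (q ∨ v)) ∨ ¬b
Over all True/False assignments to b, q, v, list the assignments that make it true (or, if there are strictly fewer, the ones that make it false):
is always true.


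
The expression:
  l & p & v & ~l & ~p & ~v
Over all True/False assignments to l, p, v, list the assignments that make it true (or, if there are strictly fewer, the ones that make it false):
is never true.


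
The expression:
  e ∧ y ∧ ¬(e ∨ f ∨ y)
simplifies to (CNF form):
False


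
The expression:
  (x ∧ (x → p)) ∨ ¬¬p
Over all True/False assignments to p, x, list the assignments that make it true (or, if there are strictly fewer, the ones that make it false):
is true only for:
  p=True, x=False;
  p=True, x=True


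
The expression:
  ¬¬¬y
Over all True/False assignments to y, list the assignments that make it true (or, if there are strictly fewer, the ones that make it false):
is true only for:
  y=False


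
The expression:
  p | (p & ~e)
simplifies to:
p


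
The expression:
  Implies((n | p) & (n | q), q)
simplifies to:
q | ~n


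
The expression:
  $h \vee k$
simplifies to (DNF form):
$h \vee k$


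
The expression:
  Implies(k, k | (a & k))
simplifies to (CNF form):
True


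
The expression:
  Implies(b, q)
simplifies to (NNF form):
q | ~b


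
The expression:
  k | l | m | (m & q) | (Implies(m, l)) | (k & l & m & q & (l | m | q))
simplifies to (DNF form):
True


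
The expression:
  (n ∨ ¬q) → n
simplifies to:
n ∨ q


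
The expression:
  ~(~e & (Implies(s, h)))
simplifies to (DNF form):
e | (s & ~h)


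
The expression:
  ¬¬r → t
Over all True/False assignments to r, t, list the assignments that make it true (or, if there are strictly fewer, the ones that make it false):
is false only for:
  r=True, t=False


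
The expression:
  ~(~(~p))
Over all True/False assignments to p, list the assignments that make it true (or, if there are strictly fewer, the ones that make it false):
is true only for:
  p=False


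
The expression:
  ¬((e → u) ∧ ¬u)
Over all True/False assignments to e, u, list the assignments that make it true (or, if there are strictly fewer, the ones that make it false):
is false only for:
  e=False, u=False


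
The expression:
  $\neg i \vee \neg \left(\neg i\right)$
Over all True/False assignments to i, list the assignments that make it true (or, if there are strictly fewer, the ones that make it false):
is always true.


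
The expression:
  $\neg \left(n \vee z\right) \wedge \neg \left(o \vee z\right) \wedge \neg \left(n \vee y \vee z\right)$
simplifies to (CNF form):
$\neg n \wedge \neg o \wedge \neg y \wedge \neg z$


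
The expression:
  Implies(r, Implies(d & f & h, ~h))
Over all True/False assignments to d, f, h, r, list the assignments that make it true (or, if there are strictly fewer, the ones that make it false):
is false only for:
  d=True, f=True, h=True, r=True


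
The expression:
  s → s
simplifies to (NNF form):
True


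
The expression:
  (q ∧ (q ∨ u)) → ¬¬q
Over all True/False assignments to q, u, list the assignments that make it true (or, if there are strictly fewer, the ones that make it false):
is always true.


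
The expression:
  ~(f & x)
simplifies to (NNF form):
~f | ~x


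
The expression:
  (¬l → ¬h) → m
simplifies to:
m ∨ (h ∧ ¬l)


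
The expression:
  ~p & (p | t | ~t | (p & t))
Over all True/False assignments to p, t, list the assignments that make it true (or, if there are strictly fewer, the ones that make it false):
is true only for:
  p=False, t=False;
  p=False, t=True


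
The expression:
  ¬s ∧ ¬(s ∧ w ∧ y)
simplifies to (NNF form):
¬s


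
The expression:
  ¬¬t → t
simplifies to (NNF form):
True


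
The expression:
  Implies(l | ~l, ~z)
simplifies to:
~z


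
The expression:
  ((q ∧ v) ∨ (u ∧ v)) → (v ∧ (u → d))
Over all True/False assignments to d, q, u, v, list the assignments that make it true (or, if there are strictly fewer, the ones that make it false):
is false only for:
  d=False, q=False, u=True, v=True;
  d=False, q=True, u=True, v=True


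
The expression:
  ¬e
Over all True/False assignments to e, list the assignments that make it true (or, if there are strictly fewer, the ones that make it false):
is true only for:
  e=False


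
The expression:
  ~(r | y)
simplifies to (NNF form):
~r & ~y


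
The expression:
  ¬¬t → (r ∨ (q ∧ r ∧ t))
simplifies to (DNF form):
r ∨ ¬t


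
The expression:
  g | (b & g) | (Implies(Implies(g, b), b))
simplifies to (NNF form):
b | g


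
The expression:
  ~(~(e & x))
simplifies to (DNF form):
e & x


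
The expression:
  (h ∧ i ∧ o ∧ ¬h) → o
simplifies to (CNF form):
True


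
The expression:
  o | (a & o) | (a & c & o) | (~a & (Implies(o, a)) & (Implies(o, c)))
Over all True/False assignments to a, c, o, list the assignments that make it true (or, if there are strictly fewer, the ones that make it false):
is false only for:
  a=True, c=False, o=False;
  a=True, c=True, o=False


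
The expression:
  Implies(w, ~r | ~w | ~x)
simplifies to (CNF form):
~r | ~w | ~x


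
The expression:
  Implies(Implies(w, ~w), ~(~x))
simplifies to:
w | x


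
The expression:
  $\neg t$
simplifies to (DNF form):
$\neg t$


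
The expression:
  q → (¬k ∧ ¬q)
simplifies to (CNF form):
¬q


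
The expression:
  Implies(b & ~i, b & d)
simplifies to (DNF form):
d | i | ~b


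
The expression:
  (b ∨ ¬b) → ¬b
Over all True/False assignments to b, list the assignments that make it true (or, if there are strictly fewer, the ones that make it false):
is true only for:
  b=False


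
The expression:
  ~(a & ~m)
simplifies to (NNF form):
m | ~a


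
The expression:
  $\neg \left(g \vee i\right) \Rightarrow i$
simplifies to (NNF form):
$g \vee i$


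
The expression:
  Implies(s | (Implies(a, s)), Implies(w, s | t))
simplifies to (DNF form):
a | s | t | ~w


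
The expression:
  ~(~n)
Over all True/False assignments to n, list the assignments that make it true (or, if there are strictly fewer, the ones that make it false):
is true only for:
  n=True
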